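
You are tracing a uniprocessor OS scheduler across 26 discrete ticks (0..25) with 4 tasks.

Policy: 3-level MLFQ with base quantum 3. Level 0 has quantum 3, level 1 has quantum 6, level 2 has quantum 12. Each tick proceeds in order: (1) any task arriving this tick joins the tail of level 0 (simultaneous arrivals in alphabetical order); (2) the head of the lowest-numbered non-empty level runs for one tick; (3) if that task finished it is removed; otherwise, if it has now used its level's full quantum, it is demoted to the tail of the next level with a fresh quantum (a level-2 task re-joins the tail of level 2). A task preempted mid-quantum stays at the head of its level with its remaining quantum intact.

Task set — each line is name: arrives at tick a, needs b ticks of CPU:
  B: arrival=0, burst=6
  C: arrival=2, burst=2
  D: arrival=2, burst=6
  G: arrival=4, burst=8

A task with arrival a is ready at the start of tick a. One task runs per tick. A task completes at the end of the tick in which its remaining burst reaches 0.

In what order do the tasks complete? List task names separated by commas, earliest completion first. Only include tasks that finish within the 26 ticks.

t=0: L0/L1/L2 = B/-/- → run B
t=1: L0/L1/L2 = B/-/- → run B
t=2: L0/L1/L2 = BCD/-/- → run B
t=3: L0/L1/L2 = CD/B/- → run C
t=4: L0/L1/L2 = CDG/B/- → run C
t=5: L0/L1/L2 = DG/B/- → run D
t=6: L0/L1/L2 = DG/B/- → run D
t=7: L0/L1/L2 = DG/B/- → run D
t=8: L0/L1/L2 = G/BD/- → run G
t=9: L0/L1/L2 = G/BD/- → run G
t=10: L0/L1/L2 = G/BD/- → run G
t=11: L0/L1/L2 = -/BDG/- → run B
t=12: L0/L1/L2 = -/BDG/- → run B
t=13: L0/L1/L2 = -/BDG/- → run B
t=14: L0/L1/L2 = -/DG/- → run D
t=15: L0/L1/L2 = -/DG/- → run D
t=16: L0/L1/L2 = -/DG/- → run D
t=17: L0/L1/L2 = -/G/- → run G
t=18: L0/L1/L2 = -/G/- → run G
t=19: L0/L1/L2 = -/G/- → run G
t=20: L0/L1/L2 = -/G/- → run G
t=21: L0/L1/L2 = -/G/- → run G
t=22: (idle)
t=23: (idle)
t=24: (idle)
t=25: (idle)

completion order = C, B, D, G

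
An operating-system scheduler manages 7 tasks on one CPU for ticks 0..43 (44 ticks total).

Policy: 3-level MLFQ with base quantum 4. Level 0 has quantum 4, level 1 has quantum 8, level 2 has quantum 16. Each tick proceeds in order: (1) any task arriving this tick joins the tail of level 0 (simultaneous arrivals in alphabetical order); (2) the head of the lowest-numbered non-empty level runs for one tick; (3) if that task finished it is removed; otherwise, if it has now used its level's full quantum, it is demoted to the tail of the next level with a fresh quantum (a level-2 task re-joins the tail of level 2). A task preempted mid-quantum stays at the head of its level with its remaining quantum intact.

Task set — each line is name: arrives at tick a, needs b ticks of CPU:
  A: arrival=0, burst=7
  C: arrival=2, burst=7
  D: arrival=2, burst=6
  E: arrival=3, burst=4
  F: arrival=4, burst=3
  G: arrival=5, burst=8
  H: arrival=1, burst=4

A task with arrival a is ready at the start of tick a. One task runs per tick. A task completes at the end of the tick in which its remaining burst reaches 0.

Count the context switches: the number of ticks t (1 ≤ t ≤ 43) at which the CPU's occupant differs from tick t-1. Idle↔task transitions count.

context switches = 11

t=0: L0/L1/L2 = A/-/- → run A
t=1: L0/L1/L2 = AH/-/- → run A
t=2: L0/L1/L2 = AHCD/-/- → run A
t=3: L0/L1/L2 = AHCDE/-/- → run A
t=4: L0/L1/L2 = HCDEF/A/- → run H
t=5: L0/L1/L2 = HCDEFG/A/- → run H
t=6: L0/L1/L2 = HCDEFG/A/- → run H
t=7: L0/L1/L2 = HCDEFG/A/- → run H
t=8: L0/L1/L2 = CDEFG/A/- → run C
t=9: L0/L1/L2 = CDEFG/A/- → run C
t=10: L0/L1/L2 = CDEFG/A/- → run C
t=11: L0/L1/L2 = CDEFG/A/- → run C
t=12: L0/L1/L2 = DEFG/AC/- → run D
t=13: L0/L1/L2 = DEFG/AC/- → run D
t=14: L0/L1/L2 = DEFG/AC/- → run D
t=15: L0/L1/L2 = DEFG/AC/- → run D
t=16: L0/L1/L2 = EFG/ACD/- → run E
t=17: L0/L1/L2 = EFG/ACD/- → run E
t=18: L0/L1/L2 = EFG/ACD/- → run E
t=19: L0/L1/L2 = EFG/ACD/- → run E
t=20: L0/L1/L2 = FG/ACD/- → run F
t=21: L0/L1/L2 = FG/ACD/- → run F
t=22: L0/L1/L2 = FG/ACD/- → run F
t=23: L0/L1/L2 = G/ACD/- → run G
t=24: L0/L1/L2 = G/ACD/- → run G
t=25: L0/L1/L2 = G/ACD/- → run G
t=26: L0/L1/L2 = G/ACD/- → run G
t=27: L0/L1/L2 = -/ACDG/- → run A
t=28: L0/L1/L2 = -/ACDG/- → run A
t=29: L0/L1/L2 = -/ACDG/- → run A
t=30: L0/L1/L2 = -/CDG/- → run C
t=31: L0/L1/L2 = -/CDG/- → run C
t=32: L0/L1/L2 = -/CDG/- → run C
t=33: L0/L1/L2 = -/DG/- → run D
t=34: L0/L1/L2 = -/DG/- → run D
t=35: L0/L1/L2 = -/G/- → run G
t=36: L0/L1/L2 = -/G/- → run G
t=37: L0/L1/L2 = -/G/- → run G
t=38: L0/L1/L2 = -/G/- → run G
t=39: (idle)
t=40: (idle)
t=41: (idle)
t=42: (idle)
t=43: (idle)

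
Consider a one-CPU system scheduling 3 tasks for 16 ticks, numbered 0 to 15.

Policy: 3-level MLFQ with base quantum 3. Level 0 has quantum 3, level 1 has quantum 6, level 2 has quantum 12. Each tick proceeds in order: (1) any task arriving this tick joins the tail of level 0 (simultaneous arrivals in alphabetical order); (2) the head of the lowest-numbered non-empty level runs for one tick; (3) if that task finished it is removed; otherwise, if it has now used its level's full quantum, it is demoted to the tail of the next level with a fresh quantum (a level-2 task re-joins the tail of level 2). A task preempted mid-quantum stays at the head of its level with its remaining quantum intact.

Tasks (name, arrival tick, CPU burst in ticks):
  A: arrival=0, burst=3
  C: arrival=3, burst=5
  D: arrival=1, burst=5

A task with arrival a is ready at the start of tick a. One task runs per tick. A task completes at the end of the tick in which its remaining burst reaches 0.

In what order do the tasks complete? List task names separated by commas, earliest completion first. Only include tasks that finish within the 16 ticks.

completion order = A, D, C

t=0: L0/L1/L2 = A/-/- → run A
t=1: L0/L1/L2 = AD/-/- → run A
t=2: L0/L1/L2 = AD/-/- → run A
t=3: L0/L1/L2 = DC/-/- → run D
t=4: L0/L1/L2 = DC/-/- → run D
t=5: L0/L1/L2 = DC/-/- → run D
t=6: L0/L1/L2 = C/D/- → run C
t=7: L0/L1/L2 = C/D/- → run C
t=8: L0/L1/L2 = C/D/- → run C
t=9: L0/L1/L2 = -/DC/- → run D
t=10: L0/L1/L2 = -/DC/- → run D
t=11: L0/L1/L2 = -/C/- → run C
t=12: L0/L1/L2 = -/C/- → run C
t=13: (idle)
t=14: (idle)
t=15: (idle)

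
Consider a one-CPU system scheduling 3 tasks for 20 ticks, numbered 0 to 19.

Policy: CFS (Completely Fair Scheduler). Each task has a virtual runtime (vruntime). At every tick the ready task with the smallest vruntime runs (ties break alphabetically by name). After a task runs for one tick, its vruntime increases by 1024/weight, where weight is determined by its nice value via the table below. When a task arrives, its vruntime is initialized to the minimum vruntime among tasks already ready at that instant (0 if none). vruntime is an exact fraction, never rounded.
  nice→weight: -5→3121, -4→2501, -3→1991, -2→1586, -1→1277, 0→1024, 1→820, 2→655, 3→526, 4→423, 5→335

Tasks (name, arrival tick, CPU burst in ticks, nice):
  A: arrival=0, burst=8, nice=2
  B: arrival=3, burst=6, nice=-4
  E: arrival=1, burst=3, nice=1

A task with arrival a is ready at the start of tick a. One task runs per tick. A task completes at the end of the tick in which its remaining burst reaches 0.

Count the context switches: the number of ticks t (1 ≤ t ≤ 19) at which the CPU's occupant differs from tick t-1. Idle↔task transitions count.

context switches = 11

t=0: vr[A=0] → run A
t=1: vr[A=1024/655 E=1024/655] → run A
t=2: vr[A=2048/655 E=1024/655] → run E
t=3: vr[A=2048/655 B=15104/5371 E=15104/5371] → run B
t=4: vr[A=2048/655 B=1055488/327631 E=15104/5371] → run E
t=5: vr[A=2048/655 B=1055488/327631 E=109056/26855] → run A
t=6: vr[A=3072/655 B=1055488/327631 E=109056/26855] → run B
t=7: vr[A=3072/655 B=1189632/327631 E=109056/26855] → run B
t=8: vr[A=3072/655 B=1323776/327631 E=109056/26855] → run B
t=9: vr[A=3072/655 B=1457920/327631 E=109056/26855] → run E
t=10: vr[A=3072/655 B=1457920/327631] → run B
t=11: vr[A=3072/655 B=1592064/327631] → run A
t=12: vr[A=4096/655 B=1592064/327631] → run B
t=13: vr[A=4096/655] → run A
t=14: vr[A=1024/131] → run A
t=15: vr[A=6144/655] → run A
t=16: vr[A=7168/655] → run A
t=17: (idle)
t=18: (idle)
t=19: (idle)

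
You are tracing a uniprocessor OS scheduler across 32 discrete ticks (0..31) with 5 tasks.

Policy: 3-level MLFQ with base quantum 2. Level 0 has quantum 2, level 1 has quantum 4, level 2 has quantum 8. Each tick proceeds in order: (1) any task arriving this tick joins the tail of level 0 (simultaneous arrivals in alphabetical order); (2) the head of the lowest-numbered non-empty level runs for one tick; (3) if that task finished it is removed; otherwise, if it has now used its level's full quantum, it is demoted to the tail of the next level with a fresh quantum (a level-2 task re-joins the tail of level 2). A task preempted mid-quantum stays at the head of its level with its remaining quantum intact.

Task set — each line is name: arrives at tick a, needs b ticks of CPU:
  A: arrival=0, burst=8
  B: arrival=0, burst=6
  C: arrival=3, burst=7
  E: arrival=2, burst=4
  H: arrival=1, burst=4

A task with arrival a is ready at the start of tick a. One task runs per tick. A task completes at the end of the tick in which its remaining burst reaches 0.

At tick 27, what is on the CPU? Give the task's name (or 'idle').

t=0: L0/L1/L2 = AB/-/- → run A
t=1: L0/L1/L2 = ABH/-/- → run A
t=2: L0/L1/L2 = BHE/A/- → run B
t=3: L0/L1/L2 = BHEC/A/- → run B
t=4: L0/L1/L2 = HEC/AB/- → run H
t=5: L0/L1/L2 = HEC/AB/- → run H
t=6: L0/L1/L2 = EC/ABH/- → run E
t=7: L0/L1/L2 = EC/ABH/- → run E
t=8: L0/L1/L2 = C/ABHE/- → run C
t=9: L0/L1/L2 = C/ABHE/- → run C
t=10: L0/L1/L2 = -/ABHEC/- → run A
t=11: L0/L1/L2 = -/ABHEC/- → run A
t=12: L0/L1/L2 = -/ABHEC/- → run A
t=13: L0/L1/L2 = -/ABHEC/- → run A
t=14: L0/L1/L2 = -/BHEC/A → run B
t=15: L0/L1/L2 = -/BHEC/A → run B
t=16: L0/L1/L2 = -/BHEC/A → run B
t=17: L0/L1/L2 = -/BHEC/A → run B
t=18: L0/L1/L2 = -/HEC/A → run H
t=19: L0/L1/L2 = -/HEC/A → run H
t=20: L0/L1/L2 = -/EC/A → run E
t=21: L0/L1/L2 = -/EC/A → run E
t=22: L0/L1/L2 = -/C/A → run C
t=23: L0/L1/L2 = -/C/A → run C
t=24: L0/L1/L2 = -/C/A → run C
t=25: L0/L1/L2 = -/C/A → run C
t=26: L0/L1/L2 = -/-/AC → run A
t=27: L0/L1/L2 = -/-/AC → run A
t=28: L0/L1/L2 = -/-/C → run C
t=29: (idle)
t=30: (idle)
t=31: (idle)

running at tick 27 = A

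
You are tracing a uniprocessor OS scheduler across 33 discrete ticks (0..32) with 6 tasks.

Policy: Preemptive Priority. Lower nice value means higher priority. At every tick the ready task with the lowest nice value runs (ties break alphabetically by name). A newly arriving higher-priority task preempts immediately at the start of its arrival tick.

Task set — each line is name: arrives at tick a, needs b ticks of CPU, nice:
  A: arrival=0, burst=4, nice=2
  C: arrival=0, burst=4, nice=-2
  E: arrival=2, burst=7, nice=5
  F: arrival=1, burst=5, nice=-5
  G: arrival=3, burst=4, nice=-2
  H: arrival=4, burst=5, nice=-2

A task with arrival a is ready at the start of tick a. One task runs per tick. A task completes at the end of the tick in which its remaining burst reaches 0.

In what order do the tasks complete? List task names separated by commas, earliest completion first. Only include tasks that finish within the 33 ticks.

t=0: ready={A,C} → run C
t=1: ready={A,C,F} → run F
t=2: ready={A,C,E,F} → run F
t=3: ready={A,C,E,F,G} → run F
t=4: ready={A,C,E,F,G,H} → run F
t=5: ready={A,C,E,F,G,H} → run F
t=6: ready={A,C,E,G,H} → run C
t=7: ready={A,C,E,G,H} → run C
t=8: ready={A,C,E,G,H} → run C
t=9: ready={A,E,G,H} → run G
t=10: ready={A,E,G,H} → run G
t=11: ready={A,E,G,H} → run G
t=12: ready={A,E,G,H} → run G
t=13: ready={A,E,H} → run H
t=14: ready={A,E,H} → run H
t=15: ready={A,E,H} → run H
t=16: ready={A,E,H} → run H
t=17: ready={A,E,H} → run H
t=18: ready={A,E} → run A
t=19: ready={A,E} → run A
t=20: ready={A,E} → run A
t=21: ready={A,E} → run A
t=22: ready={E} → run E
t=23: ready={E} → run E
t=24: ready={E} → run E
t=25: ready={E} → run E
t=26: ready={E} → run E
t=27: ready={E} → run E
t=28: ready={E} → run E
t=29: (idle)
t=30: (idle)
t=31: (idle)
t=32: (idle)

completion order = F, C, G, H, A, E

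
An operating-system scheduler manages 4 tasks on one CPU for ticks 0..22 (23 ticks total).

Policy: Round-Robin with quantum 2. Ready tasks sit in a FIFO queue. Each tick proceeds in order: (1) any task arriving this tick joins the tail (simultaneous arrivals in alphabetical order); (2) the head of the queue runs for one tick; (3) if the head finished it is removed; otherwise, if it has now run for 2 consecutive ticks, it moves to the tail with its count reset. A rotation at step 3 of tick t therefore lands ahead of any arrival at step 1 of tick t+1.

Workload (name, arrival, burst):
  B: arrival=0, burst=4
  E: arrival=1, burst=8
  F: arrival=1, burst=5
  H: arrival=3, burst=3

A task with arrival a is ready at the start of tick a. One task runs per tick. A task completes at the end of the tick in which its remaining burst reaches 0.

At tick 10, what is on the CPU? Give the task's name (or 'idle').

running at tick 10 = E

t=0: queue=[B] q_used=0 → run B
t=1: queue=[B,E,F] q_used=1 → run B
t=2: queue=[E,F,B] q_used=0 → run E
t=3: queue=[E,F,B,H] q_used=1 → run E
t=4: queue=[F,B,H,E] q_used=0 → run F
t=5: queue=[F,B,H,E] q_used=1 → run F
t=6: queue=[B,H,E,F] q_used=0 → run B
t=7: queue=[B,H,E,F] q_used=1 → run B
t=8: queue=[H,E,F] q_used=0 → run H
t=9: queue=[H,E,F] q_used=1 → run H
t=10: queue=[E,F,H] q_used=0 → run E
t=11: queue=[E,F,H] q_used=1 → run E
t=12: queue=[F,H,E] q_used=0 → run F
t=13: queue=[F,H,E] q_used=1 → run F
t=14: queue=[H,E,F] q_used=0 → run H
t=15: queue=[E,F] q_used=0 → run E
t=16: queue=[E,F] q_used=1 → run E
t=17: queue=[F,E] q_used=0 → run F
t=18: queue=[E] q_used=0 → run E
t=19: queue=[E] q_used=1 → run E
t=20: (idle)
t=21: (idle)
t=22: (idle)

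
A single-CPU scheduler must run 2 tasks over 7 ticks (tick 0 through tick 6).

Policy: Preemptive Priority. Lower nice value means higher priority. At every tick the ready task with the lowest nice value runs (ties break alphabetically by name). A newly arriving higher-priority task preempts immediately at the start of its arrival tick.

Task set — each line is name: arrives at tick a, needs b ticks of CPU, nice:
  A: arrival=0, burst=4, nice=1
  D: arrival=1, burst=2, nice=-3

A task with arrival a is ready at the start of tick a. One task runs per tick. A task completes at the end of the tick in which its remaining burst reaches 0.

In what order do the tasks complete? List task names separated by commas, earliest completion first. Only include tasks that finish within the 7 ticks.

t=0: ready={A} → run A
t=1: ready={A,D} → run D
t=2: ready={A,D} → run D
t=3: ready={A} → run A
t=4: ready={A} → run A
t=5: ready={A} → run A
t=6: (idle)

completion order = D, A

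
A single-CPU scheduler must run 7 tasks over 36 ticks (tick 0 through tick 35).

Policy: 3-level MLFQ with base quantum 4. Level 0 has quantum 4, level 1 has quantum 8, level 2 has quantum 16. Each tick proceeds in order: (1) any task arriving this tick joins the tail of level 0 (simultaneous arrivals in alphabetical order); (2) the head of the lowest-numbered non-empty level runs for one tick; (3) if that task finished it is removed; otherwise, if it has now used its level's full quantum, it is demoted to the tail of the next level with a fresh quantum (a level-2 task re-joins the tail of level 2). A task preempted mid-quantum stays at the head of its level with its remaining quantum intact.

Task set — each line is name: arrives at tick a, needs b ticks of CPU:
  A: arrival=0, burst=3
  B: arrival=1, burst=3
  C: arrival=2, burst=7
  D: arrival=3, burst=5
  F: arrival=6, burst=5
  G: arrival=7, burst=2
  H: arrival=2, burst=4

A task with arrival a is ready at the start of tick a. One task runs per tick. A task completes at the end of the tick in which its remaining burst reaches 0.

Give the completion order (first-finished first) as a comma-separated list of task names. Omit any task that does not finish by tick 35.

completion order = A, B, H, G, C, D, F

t=0: L0/L1/L2 = A/-/- → run A
t=1: L0/L1/L2 = AB/-/- → run A
t=2: L0/L1/L2 = ABCH/-/- → run A
t=3: L0/L1/L2 = BCHD/-/- → run B
t=4: L0/L1/L2 = BCHD/-/- → run B
t=5: L0/L1/L2 = BCHD/-/- → run B
t=6: L0/L1/L2 = CHDF/-/- → run C
t=7: L0/L1/L2 = CHDFG/-/- → run C
t=8: L0/L1/L2 = CHDFG/-/- → run C
t=9: L0/L1/L2 = CHDFG/-/- → run C
t=10: L0/L1/L2 = HDFG/C/- → run H
t=11: L0/L1/L2 = HDFG/C/- → run H
t=12: L0/L1/L2 = HDFG/C/- → run H
t=13: L0/L1/L2 = HDFG/C/- → run H
t=14: L0/L1/L2 = DFG/C/- → run D
t=15: L0/L1/L2 = DFG/C/- → run D
t=16: L0/L1/L2 = DFG/C/- → run D
t=17: L0/L1/L2 = DFG/C/- → run D
t=18: L0/L1/L2 = FG/CD/- → run F
t=19: L0/L1/L2 = FG/CD/- → run F
t=20: L0/L1/L2 = FG/CD/- → run F
t=21: L0/L1/L2 = FG/CD/- → run F
t=22: L0/L1/L2 = G/CDF/- → run G
t=23: L0/L1/L2 = G/CDF/- → run G
t=24: L0/L1/L2 = -/CDF/- → run C
t=25: L0/L1/L2 = -/CDF/- → run C
t=26: L0/L1/L2 = -/CDF/- → run C
t=27: L0/L1/L2 = -/DF/- → run D
t=28: L0/L1/L2 = -/F/- → run F
t=29: (idle)
t=30: (idle)
t=31: (idle)
t=32: (idle)
t=33: (idle)
t=34: (idle)
t=35: (idle)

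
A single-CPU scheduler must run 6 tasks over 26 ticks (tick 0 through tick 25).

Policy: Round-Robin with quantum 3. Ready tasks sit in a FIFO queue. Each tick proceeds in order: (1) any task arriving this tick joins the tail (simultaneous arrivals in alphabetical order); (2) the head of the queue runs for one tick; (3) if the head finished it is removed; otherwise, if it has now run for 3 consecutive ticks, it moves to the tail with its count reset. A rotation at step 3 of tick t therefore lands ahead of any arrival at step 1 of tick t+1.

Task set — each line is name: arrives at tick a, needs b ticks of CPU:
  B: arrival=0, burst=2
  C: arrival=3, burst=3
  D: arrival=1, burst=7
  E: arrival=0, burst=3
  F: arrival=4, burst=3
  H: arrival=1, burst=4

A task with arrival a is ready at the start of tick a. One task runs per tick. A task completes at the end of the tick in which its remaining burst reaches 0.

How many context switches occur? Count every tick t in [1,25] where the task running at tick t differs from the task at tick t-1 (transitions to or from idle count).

context switches = 9

t=0: queue=[B,E] q_used=0 → run B
t=1: queue=[B,E,D,H] q_used=1 → run B
t=2: queue=[E,D,H] q_used=0 → run E
t=3: queue=[E,D,H,C] q_used=1 → run E
t=4: queue=[E,D,H,C,F] q_used=2 → run E
t=5: queue=[D,H,C,F] q_used=0 → run D
t=6: queue=[D,H,C,F] q_used=1 → run D
t=7: queue=[D,H,C,F] q_used=2 → run D
t=8: queue=[H,C,F,D] q_used=0 → run H
t=9: queue=[H,C,F,D] q_used=1 → run H
t=10: queue=[H,C,F,D] q_used=2 → run H
t=11: queue=[C,F,D,H] q_used=0 → run C
t=12: queue=[C,F,D,H] q_used=1 → run C
t=13: queue=[C,F,D,H] q_used=2 → run C
t=14: queue=[F,D,H] q_used=0 → run F
t=15: queue=[F,D,H] q_used=1 → run F
t=16: queue=[F,D,H] q_used=2 → run F
t=17: queue=[D,H] q_used=0 → run D
t=18: queue=[D,H] q_used=1 → run D
t=19: queue=[D,H] q_used=2 → run D
t=20: queue=[H,D] q_used=0 → run H
t=21: queue=[D] q_used=0 → run D
t=22: (idle)
t=23: (idle)
t=24: (idle)
t=25: (idle)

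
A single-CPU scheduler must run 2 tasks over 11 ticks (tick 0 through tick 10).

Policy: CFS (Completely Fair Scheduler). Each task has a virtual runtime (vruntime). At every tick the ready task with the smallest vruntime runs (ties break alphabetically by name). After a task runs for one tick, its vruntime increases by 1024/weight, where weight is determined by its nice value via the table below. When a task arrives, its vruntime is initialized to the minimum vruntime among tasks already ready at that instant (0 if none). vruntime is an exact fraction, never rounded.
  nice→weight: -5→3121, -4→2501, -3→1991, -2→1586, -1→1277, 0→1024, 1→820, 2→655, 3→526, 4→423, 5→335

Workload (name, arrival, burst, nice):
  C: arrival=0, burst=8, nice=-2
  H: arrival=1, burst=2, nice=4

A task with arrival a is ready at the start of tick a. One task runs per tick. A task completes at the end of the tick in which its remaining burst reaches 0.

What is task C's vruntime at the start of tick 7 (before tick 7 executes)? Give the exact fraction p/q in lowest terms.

t=0: vr[C=0] → run C
t=1: vr[C=512/793 H=512/793] → run C
t=2: vr[C=1024/793 H=512/793] → run H
t=3: vr[C=1024/793 H=1028608/335439] → run C
t=4: vr[C=1536/793 H=1028608/335439] → run C
t=5: vr[C=2048/793 H=1028608/335439] → run C
t=6: vr[C=2560/793 H=1028608/335439] → run H
t=7: vr[C=2560/793] → run C
t=8: vr[C=3072/793] → run C
t=9: vr[C=3584/793] → run C
t=10: (idle)

vruntime(C, start of tick 7) = 2560/793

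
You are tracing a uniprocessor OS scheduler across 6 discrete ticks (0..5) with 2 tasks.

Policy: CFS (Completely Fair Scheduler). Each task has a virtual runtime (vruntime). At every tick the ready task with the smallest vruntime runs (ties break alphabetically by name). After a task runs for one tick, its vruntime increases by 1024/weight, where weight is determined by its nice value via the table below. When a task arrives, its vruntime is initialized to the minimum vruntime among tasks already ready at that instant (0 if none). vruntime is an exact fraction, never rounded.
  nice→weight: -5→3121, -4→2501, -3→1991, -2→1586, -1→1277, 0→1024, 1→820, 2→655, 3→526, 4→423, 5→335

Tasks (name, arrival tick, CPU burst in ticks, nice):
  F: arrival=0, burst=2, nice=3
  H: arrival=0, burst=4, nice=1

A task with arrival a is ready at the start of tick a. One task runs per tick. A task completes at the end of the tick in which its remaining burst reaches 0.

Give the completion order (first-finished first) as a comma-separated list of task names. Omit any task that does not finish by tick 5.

completion order = F, H

t=0: vr[F=0 H=0] → run F
t=1: vr[F=512/263 H=0] → run H
t=2: vr[F=512/263 H=256/205] → run H
t=3: vr[F=512/263 H=512/205] → run F
t=4: vr[H=512/205] → run H
t=5: vr[H=768/205] → run H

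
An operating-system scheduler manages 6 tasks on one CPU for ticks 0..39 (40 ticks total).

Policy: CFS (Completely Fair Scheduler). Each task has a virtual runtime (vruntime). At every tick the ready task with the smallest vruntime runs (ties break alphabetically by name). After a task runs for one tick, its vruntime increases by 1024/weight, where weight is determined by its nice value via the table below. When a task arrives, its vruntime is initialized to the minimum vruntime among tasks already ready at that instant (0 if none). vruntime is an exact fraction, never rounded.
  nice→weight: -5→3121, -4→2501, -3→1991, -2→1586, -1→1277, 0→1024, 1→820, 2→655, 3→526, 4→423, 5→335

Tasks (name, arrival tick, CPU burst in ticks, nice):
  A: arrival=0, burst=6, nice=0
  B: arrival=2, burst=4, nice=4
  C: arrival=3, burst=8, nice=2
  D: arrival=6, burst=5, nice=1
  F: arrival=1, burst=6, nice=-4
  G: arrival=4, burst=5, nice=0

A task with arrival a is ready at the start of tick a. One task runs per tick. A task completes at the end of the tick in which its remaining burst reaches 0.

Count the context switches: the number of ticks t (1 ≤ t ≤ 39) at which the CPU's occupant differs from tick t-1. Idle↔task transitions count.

t=0: vr[A=0] → run A
t=1: vr[A=1 F=1] → run A
t=2: vr[A=2 B=1 F=1] → run B
t=3: vr[A=2 B=1447/423 C=1 F=1] → run C
t=4: vr[A=2 B=1447/423 C=1679/655 F=1 G=1] → run F
t=5: vr[A=2 B=1447/423 C=1679/655 F=3525/2501 G=1] → run G
t=6: vr[A=2 B=1447/423 C=1679/655 D=3525/2501 F=3525/2501 G=2] → run D
t=7: vr[A=2 B=1447/423 C=1679/655 D=33241/12505 F=3525/2501 G=2] → run F
t=8: vr[A=2 B=1447/423 C=1679/655 D=33241/12505 F=4549/2501 G=2] → run F
t=9: vr[A=2 B=1447/423 C=1679/655 D=33241/12505 F=5573/2501 G=2] → run A
t=10: vr[A=3 B=1447/423 C=1679/655 D=33241/12505 F=5573/2501 G=2] → run G
t=11: vr[A=3 B=1447/423 C=1679/655 D=33241/12505 F=5573/2501 G=3] → run F
t=12: vr[A=3 B=1447/423 C=1679/655 D=33241/12505 F=6597/2501 G=3] → run C
t=13: vr[A=3 B=1447/423 C=2703/655 D=33241/12505 F=6597/2501 G=3] → run F
t=14: vr[A=3 B=1447/423 C=2703/655 D=33241/12505 F=7621/2501 G=3] → run D
t=15: vr[A=3 B=1447/423 C=2703/655 D=48857/12505 F=7621/2501 G=3] → run A
t=16: vr[A=4 B=1447/423 C=2703/655 D=48857/12505 F=7621/2501 G=3] → run G
t=17: vr[A=4 B=1447/423 C=2703/655 D=48857/12505 F=7621/2501 G=4] → run F
t=18: vr[A=4 B=1447/423 C=2703/655 D=48857/12505 G=4] → run B
t=19: vr[A=4 B=2471/423 C=2703/655 D=48857/12505 G=4] → run D
t=20: vr[A=4 B=2471/423 C=2703/655 D=64473/12505 G=4] → run A
t=21: vr[A=5 B=2471/423 C=2703/655 D=64473/12505 G=4] → run G
t=22: vr[A=5 B=2471/423 C=2703/655 D=64473/12505 G=5] → run C
t=23: vr[A=5 B=2471/423 C=3727/655 D=64473/12505 G=5] → run A
t=24: vr[B=2471/423 C=3727/655 D=64473/12505 G=5] → run G
t=25: vr[B=2471/423 C=3727/655 D=64473/12505] → run D
t=26: vr[B=2471/423 C=3727/655 D=80089/12505] → run C
t=27: vr[B=2471/423 C=4751/655 D=80089/12505] → run B
t=28: vr[B=1165/141 C=4751/655 D=80089/12505] → run D
t=29: vr[B=1165/141 C=4751/655] → run C
t=30: vr[B=1165/141 C=1155/131] → run B
t=31: vr[C=1155/131] → run C
t=32: vr[C=6799/655] → run C
t=33: vr[C=7823/655] → run C
t=34: (idle)
t=35: (idle)
t=36: (idle)
t=37: (idle)
t=38: (idle)
t=39: (idle)

context switches = 30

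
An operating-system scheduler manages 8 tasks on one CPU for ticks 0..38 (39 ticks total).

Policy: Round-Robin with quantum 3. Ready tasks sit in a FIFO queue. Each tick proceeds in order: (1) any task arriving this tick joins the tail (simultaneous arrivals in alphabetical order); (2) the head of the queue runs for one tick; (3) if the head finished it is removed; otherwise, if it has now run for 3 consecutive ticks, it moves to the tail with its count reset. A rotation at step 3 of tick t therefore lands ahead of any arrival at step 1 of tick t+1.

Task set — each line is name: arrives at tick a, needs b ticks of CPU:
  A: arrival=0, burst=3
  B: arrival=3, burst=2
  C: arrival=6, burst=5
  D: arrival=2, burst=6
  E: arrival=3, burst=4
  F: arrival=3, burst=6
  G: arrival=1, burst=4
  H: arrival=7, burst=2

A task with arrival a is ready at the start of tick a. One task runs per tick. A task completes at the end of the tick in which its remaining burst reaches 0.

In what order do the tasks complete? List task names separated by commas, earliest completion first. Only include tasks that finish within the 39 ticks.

completion order = A, B, G, H, D, E, F, C

t=0: queue=[A] q_used=0 → run A
t=1: queue=[A,G] q_used=1 → run A
t=2: queue=[A,G,D] q_used=2 → run A
t=3: queue=[G,D,B,E,F] q_used=0 → run G
t=4: queue=[G,D,B,E,F] q_used=1 → run G
t=5: queue=[G,D,B,E,F] q_used=2 → run G
t=6: queue=[D,B,E,F,G,C] q_used=0 → run D
t=7: queue=[D,B,E,F,G,C,H] q_used=1 → run D
t=8: queue=[D,B,E,F,G,C,H] q_used=2 → run D
t=9: queue=[B,E,F,G,C,H,D] q_used=0 → run B
t=10: queue=[B,E,F,G,C,H,D] q_used=1 → run B
t=11: queue=[E,F,G,C,H,D] q_used=0 → run E
t=12: queue=[E,F,G,C,H,D] q_used=1 → run E
t=13: queue=[E,F,G,C,H,D] q_used=2 → run E
t=14: queue=[F,G,C,H,D,E] q_used=0 → run F
t=15: queue=[F,G,C,H,D,E] q_used=1 → run F
t=16: queue=[F,G,C,H,D,E] q_used=2 → run F
t=17: queue=[G,C,H,D,E,F] q_used=0 → run G
t=18: queue=[C,H,D,E,F] q_used=0 → run C
t=19: queue=[C,H,D,E,F] q_used=1 → run C
t=20: queue=[C,H,D,E,F] q_used=2 → run C
t=21: queue=[H,D,E,F,C] q_used=0 → run H
t=22: queue=[H,D,E,F,C] q_used=1 → run H
t=23: queue=[D,E,F,C] q_used=0 → run D
t=24: queue=[D,E,F,C] q_used=1 → run D
t=25: queue=[D,E,F,C] q_used=2 → run D
t=26: queue=[E,F,C] q_used=0 → run E
t=27: queue=[F,C] q_used=0 → run F
t=28: queue=[F,C] q_used=1 → run F
t=29: queue=[F,C] q_used=2 → run F
t=30: queue=[C] q_used=0 → run C
t=31: queue=[C] q_used=1 → run C
t=32: (idle)
t=33: (idle)
t=34: (idle)
t=35: (idle)
t=36: (idle)
t=37: (idle)
t=38: (idle)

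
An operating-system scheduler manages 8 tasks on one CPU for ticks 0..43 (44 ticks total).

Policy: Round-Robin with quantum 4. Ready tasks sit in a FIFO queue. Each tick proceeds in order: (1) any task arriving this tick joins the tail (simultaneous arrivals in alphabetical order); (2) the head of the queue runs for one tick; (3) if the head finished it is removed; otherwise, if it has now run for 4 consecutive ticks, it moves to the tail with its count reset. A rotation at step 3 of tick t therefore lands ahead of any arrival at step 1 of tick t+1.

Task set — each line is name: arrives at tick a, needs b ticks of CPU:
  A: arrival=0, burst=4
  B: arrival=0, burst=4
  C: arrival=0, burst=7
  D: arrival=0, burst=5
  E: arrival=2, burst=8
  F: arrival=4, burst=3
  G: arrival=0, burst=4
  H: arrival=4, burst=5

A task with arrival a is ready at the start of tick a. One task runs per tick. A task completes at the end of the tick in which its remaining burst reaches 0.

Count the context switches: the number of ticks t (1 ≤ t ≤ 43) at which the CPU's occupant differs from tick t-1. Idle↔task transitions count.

context switches = 12

t=0: queue=[A,B,C,D,G] q_used=0 → run A
t=1: queue=[A,B,C,D,G] q_used=1 → run A
t=2: queue=[A,B,C,D,G,E] q_used=2 → run A
t=3: queue=[A,B,C,D,G,E] q_used=3 → run A
t=4: queue=[B,C,D,G,E,F,H] q_used=0 → run B
t=5: queue=[B,C,D,G,E,F,H] q_used=1 → run B
t=6: queue=[B,C,D,G,E,F,H] q_used=2 → run B
t=7: queue=[B,C,D,G,E,F,H] q_used=3 → run B
t=8: queue=[C,D,G,E,F,H] q_used=0 → run C
t=9: queue=[C,D,G,E,F,H] q_used=1 → run C
t=10: queue=[C,D,G,E,F,H] q_used=2 → run C
t=11: queue=[C,D,G,E,F,H] q_used=3 → run C
t=12: queue=[D,G,E,F,H,C] q_used=0 → run D
t=13: queue=[D,G,E,F,H,C] q_used=1 → run D
t=14: queue=[D,G,E,F,H,C] q_used=2 → run D
t=15: queue=[D,G,E,F,H,C] q_used=3 → run D
t=16: queue=[G,E,F,H,C,D] q_used=0 → run G
t=17: queue=[G,E,F,H,C,D] q_used=1 → run G
t=18: queue=[G,E,F,H,C,D] q_used=2 → run G
t=19: queue=[G,E,F,H,C,D] q_used=3 → run G
t=20: queue=[E,F,H,C,D] q_used=0 → run E
t=21: queue=[E,F,H,C,D] q_used=1 → run E
t=22: queue=[E,F,H,C,D] q_used=2 → run E
t=23: queue=[E,F,H,C,D] q_used=3 → run E
t=24: queue=[F,H,C,D,E] q_used=0 → run F
t=25: queue=[F,H,C,D,E] q_used=1 → run F
t=26: queue=[F,H,C,D,E] q_used=2 → run F
t=27: queue=[H,C,D,E] q_used=0 → run H
t=28: queue=[H,C,D,E] q_used=1 → run H
t=29: queue=[H,C,D,E] q_used=2 → run H
t=30: queue=[H,C,D,E] q_used=3 → run H
t=31: queue=[C,D,E,H] q_used=0 → run C
t=32: queue=[C,D,E,H] q_used=1 → run C
t=33: queue=[C,D,E,H] q_used=2 → run C
t=34: queue=[D,E,H] q_used=0 → run D
t=35: queue=[E,H] q_used=0 → run E
t=36: queue=[E,H] q_used=1 → run E
t=37: queue=[E,H] q_used=2 → run E
t=38: queue=[E,H] q_used=3 → run E
t=39: queue=[H] q_used=0 → run H
t=40: (idle)
t=41: (idle)
t=42: (idle)
t=43: (idle)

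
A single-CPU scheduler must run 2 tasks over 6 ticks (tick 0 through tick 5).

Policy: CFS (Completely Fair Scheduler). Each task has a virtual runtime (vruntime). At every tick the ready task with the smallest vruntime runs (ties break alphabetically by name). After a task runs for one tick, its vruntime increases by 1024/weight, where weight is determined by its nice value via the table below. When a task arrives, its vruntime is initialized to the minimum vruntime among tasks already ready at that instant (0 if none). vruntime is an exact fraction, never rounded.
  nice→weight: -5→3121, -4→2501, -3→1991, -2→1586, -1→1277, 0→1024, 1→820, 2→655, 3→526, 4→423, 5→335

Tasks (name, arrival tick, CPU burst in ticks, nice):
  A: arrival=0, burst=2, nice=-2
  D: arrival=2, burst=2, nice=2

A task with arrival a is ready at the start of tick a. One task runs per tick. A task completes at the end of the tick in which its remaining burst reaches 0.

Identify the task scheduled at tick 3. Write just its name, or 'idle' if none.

running at tick 3 = D

t=0: vr[A=0] → run A
t=1: vr[A=512/793] → run A
t=2: vr[D=0] → run D
t=3: vr[D=1024/655] → run D
t=4: (idle)
t=5: (idle)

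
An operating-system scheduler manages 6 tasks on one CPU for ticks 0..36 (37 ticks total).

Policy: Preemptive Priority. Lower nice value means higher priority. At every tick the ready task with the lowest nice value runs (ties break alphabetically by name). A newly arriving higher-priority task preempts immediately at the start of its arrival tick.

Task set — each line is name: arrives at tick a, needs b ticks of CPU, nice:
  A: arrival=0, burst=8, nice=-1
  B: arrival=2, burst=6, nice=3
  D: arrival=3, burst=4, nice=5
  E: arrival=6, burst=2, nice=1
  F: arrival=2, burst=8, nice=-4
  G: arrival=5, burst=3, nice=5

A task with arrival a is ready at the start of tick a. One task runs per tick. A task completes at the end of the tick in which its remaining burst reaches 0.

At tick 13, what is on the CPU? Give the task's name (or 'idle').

t=0: ready={A} → run A
t=1: ready={A} → run A
t=2: ready={A,B,F} → run F
t=3: ready={A,B,D,F} → run F
t=4: ready={A,B,D,F} → run F
t=5: ready={A,B,D,F,G} → run F
t=6: ready={A,B,D,E,F,G} → run F
t=7: ready={A,B,D,E,F,G} → run F
t=8: ready={A,B,D,E,F,G} → run F
t=9: ready={A,B,D,E,F,G} → run F
t=10: ready={A,B,D,E,G} → run A
t=11: ready={A,B,D,E,G} → run A
t=12: ready={A,B,D,E,G} → run A
t=13: ready={A,B,D,E,G} → run A
t=14: ready={A,B,D,E,G} → run A
t=15: ready={A,B,D,E,G} → run A
t=16: ready={B,D,E,G} → run E
t=17: ready={B,D,E,G} → run E
t=18: ready={B,D,G} → run B
t=19: ready={B,D,G} → run B
t=20: ready={B,D,G} → run B
t=21: ready={B,D,G} → run B
t=22: ready={B,D,G} → run B
t=23: ready={B,D,G} → run B
t=24: ready={D,G} → run D
t=25: ready={D,G} → run D
t=26: ready={D,G} → run D
t=27: ready={D,G} → run D
t=28: ready={G} → run G
t=29: ready={G} → run G
t=30: ready={G} → run G
t=31: (idle)
t=32: (idle)
t=33: (idle)
t=34: (idle)
t=35: (idle)
t=36: (idle)

running at tick 13 = A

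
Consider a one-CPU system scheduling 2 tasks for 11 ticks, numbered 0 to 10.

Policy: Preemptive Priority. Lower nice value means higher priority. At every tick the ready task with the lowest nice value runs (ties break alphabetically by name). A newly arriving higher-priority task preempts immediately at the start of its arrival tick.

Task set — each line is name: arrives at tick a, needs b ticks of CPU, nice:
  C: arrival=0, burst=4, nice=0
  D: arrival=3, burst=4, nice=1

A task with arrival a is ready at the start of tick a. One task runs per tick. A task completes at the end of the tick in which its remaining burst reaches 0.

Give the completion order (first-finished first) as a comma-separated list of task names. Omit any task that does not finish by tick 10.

t=0: ready={C} → run C
t=1: ready={C} → run C
t=2: ready={C} → run C
t=3: ready={C,D} → run C
t=4: ready={D} → run D
t=5: ready={D} → run D
t=6: ready={D} → run D
t=7: ready={D} → run D
t=8: (idle)
t=9: (idle)
t=10: (idle)

completion order = C, D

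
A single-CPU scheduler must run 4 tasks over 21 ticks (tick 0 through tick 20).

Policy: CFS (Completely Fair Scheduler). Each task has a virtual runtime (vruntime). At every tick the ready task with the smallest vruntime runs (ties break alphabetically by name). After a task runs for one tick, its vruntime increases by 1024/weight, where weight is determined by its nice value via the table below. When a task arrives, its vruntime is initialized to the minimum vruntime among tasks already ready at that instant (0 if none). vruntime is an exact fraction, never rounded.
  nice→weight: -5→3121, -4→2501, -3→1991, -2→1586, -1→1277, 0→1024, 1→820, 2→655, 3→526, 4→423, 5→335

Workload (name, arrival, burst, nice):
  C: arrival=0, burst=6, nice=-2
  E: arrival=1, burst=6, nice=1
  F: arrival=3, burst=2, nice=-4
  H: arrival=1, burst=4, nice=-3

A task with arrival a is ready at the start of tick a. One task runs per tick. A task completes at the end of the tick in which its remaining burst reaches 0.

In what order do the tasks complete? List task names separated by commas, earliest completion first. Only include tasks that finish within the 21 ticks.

completion order = F, H, C, E

t=0: vr[C=0] → run C
t=1: vr[C=512/793 E=512/793 H=512/793] → run C
t=2: vr[C=1024/793 E=512/793 H=512/793] → run E
t=3: vr[C=1024/793 E=307968/162565 F=512/793 H=512/793] → run F
t=4: vr[C=1024/793 E=307968/162565 F=34304/32513 H=512/793] → run H
t=5: vr[C=1024/793 E=307968/162565 F=34304/32513 H=1831424/1578863] → run F
t=6: vr[C=1024/793 E=307968/162565 H=1831424/1578863] → run H
t=7: vr[C=1024/793 E=307968/162565 H=2643456/1578863] → run C
t=8: vr[C=1536/793 E=307968/162565 H=2643456/1578863] → run H
t=9: vr[C=1536/793 E=307968/162565 H=3455488/1578863] → run E
t=10: vr[C=1536/793 E=510976/162565 H=3455488/1578863] → run C
t=11: vr[C=2048/793 E=510976/162565 H=3455488/1578863] → run H
t=12: vr[C=2048/793 E=510976/162565] → run C
t=13: vr[C=2560/793 E=510976/162565] → run E
t=14: vr[C=2560/793 E=713984/162565] → run C
t=15: vr[E=713984/162565] → run E
t=16: vr[E=916992/162565] → run E
t=17: vr[E=224000/32513] → run E
t=18: (idle)
t=19: (idle)
t=20: (idle)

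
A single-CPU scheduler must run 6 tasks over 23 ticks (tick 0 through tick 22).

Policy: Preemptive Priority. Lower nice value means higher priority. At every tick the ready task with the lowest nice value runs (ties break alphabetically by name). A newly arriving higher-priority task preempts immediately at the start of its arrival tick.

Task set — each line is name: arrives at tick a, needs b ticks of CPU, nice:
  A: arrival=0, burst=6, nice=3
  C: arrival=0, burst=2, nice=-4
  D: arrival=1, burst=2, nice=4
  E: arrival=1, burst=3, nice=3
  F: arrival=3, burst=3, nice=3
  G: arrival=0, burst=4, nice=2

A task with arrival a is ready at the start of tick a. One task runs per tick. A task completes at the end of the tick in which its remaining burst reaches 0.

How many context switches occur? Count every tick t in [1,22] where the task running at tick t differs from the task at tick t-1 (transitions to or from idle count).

t=0: ready={A,C,G} → run C
t=1: ready={A,C,D,E,G} → run C
t=2: ready={A,D,E,G} → run G
t=3: ready={A,D,E,F,G} → run G
t=4: ready={A,D,E,F,G} → run G
t=5: ready={A,D,E,F,G} → run G
t=6: ready={A,D,E,F} → run A
t=7: ready={A,D,E,F} → run A
t=8: ready={A,D,E,F} → run A
t=9: ready={A,D,E,F} → run A
t=10: ready={A,D,E,F} → run A
t=11: ready={A,D,E,F} → run A
t=12: ready={D,E,F} → run E
t=13: ready={D,E,F} → run E
t=14: ready={D,E,F} → run E
t=15: ready={D,F} → run F
t=16: ready={D,F} → run F
t=17: ready={D,F} → run F
t=18: ready={D} → run D
t=19: ready={D} → run D
t=20: (idle)
t=21: (idle)
t=22: (idle)

context switches = 6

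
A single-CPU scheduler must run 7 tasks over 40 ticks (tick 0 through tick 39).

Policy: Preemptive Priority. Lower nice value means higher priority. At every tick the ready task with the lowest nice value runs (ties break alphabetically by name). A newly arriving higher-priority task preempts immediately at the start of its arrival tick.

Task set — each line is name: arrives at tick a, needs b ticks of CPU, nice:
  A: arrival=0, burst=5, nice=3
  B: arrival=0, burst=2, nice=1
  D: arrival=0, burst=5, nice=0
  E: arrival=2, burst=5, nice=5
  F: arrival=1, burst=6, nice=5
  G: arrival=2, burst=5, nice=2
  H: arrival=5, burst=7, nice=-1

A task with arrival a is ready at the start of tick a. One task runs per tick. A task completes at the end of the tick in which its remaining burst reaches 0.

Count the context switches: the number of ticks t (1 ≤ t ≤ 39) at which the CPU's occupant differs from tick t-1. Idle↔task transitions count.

t=0: ready={A,B,D} → run D
t=1: ready={A,B,D,F} → run D
t=2: ready={A,B,D,E,F,G} → run D
t=3: ready={A,B,D,E,F,G} → run D
t=4: ready={A,B,D,E,F,G} → run D
t=5: ready={A,B,E,F,G,H} → run H
t=6: ready={A,B,E,F,G,H} → run H
t=7: ready={A,B,E,F,G,H} → run H
t=8: ready={A,B,E,F,G,H} → run H
t=9: ready={A,B,E,F,G,H} → run H
t=10: ready={A,B,E,F,G,H} → run H
t=11: ready={A,B,E,F,G,H} → run H
t=12: ready={A,B,E,F,G} → run B
t=13: ready={A,B,E,F,G} → run B
t=14: ready={A,E,F,G} → run G
t=15: ready={A,E,F,G} → run G
t=16: ready={A,E,F,G} → run G
t=17: ready={A,E,F,G} → run G
t=18: ready={A,E,F,G} → run G
t=19: ready={A,E,F} → run A
t=20: ready={A,E,F} → run A
t=21: ready={A,E,F} → run A
t=22: ready={A,E,F} → run A
t=23: ready={A,E,F} → run A
t=24: ready={E,F} → run E
t=25: ready={E,F} → run E
t=26: ready={E,F} → run E
t=27: ready={E,F} → run E
t=28: ready={E,F} → run E
t=29: ready={F} → run F
t=30: ready={F} → run F
t=31: ready={F} → run F
t=32: ready={F} → run F
t=33: ready={F} → run F
t=34: ready={F} → run F
t=35: (idle)
t=36: (idle)
t=37: (idle)
t=38: (idle)
t=39: (idle)

context switches = 7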